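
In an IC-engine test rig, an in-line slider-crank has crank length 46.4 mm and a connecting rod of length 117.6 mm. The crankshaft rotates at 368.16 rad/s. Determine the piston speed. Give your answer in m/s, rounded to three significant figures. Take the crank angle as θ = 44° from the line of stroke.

ω = 368.2 rad/s
For an in-line slider-crank, x = r cosθ + √(L² − r² sin²θ), so v = −rω sinθ·[1 + r cosθ/√(L² − r² sin²θ)].
With r = 0.0464 m, L = 0.1176 m, θ = 44°: √(L² − r² sin²θ) = 0.1131 m.
v = −0.0464·368.2·0.69466·[1 + 0.0464·0.71934/0.1131] = -15.369 m/s.
|v| = 15.369 m/s.

15.4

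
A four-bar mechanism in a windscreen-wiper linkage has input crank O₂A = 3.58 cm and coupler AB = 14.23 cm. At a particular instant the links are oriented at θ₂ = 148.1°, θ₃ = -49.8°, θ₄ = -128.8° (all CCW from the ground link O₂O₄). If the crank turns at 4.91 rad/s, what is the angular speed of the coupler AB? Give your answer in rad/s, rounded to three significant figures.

1.25

ω₂ = 4.91 rad/s
Differentiating the loop-closure r₂e^{iθ₂}+r₃e^{iθ₃}=r₁+r₄e^{iθ₄} gives r₂ω₂e^{iθ₂}+r₃ω₃e^{iθ₃}=r₄ω₄e^{iθ₄}.
Eliminating the other unknown: ω₃ = r₂ω₂ sin(θ₄−θ₂) / [r₃ sin(θ₃−θ₄)].
Numerator sine = +0.99276; denominator sine = +0.98163.
Result = 0.0358·4.91·(+0.99276) / (0.1423·(+0.98163)) = +1.2493 rad/s; magnitude 1.2493 rad/s.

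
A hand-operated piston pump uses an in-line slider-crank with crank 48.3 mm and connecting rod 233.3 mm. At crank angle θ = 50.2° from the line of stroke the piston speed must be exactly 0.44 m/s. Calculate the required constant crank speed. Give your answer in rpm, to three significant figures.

99.8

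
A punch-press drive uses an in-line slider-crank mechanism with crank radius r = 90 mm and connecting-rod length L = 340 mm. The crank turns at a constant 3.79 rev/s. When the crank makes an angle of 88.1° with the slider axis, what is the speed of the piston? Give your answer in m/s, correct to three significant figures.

2.16

ω = 2π·3.79 = 23.81 rad/s
For an in-line slider-crank, x = r cosθ + √(L² − r² sin²θ), so v = −rω sinθ·[1 + r cosθ/√(L² − r² sin²θ)].
With r = 0.09 m, L = 0.34 m, θ = 88.1°: √(L² − r² sin²θ) = 0.32789 m.
v = −0.09·23.81·0.99945·[1 + 0.09·0.03316/0.32789] = -2.1615 m/s.
|v| = 2.1615 m/s.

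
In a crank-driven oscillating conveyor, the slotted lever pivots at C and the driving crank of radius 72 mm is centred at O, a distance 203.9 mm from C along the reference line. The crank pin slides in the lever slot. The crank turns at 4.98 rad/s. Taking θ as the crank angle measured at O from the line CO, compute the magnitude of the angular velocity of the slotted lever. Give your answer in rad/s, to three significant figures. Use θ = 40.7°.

1.18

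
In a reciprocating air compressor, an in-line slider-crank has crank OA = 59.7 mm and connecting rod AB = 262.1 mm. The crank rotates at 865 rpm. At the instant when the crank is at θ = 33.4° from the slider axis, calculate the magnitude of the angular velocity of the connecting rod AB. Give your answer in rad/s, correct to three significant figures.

ω = 90.58 rad/s (converted from 865 rpm).
The rod makes angle φ with the slider axis where L sinφ = r sinθ; differentiating, L cosφ·φ̇ = r ω cosθ.
L cosφ = √(L² − r² sin²θ) = 0.26003 m.
|ω_rod| = r ω |cosθ| / √(L² − r² sin²θ) = 0.0597·90.58·0.83485/0.26003 = 17.362 rad/s.

17.4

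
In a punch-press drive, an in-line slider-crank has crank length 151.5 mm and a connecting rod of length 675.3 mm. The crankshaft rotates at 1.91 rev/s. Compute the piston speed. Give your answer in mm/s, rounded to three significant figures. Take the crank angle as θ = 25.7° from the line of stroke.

949

ω = 2π·1.91 = 12 rad/s
For an in-line slider-crank, x = r cosθ + √(L² − r² sin²θ), so v = −rω sinθ·[1 + r cosθ/√(L² − r² sin²θ)].
With r = 0.1515 m, L = 0.6753 m, θ = 25.7°: √(L² − r² sin²θ) = 0.6721 m.
v = −0.1515·12·0.43366·[1 + 0.1515·0.90108/0.6721] = -0.9486 m/s.
|v| = 0.9486 m/s = 948.6 mm/s.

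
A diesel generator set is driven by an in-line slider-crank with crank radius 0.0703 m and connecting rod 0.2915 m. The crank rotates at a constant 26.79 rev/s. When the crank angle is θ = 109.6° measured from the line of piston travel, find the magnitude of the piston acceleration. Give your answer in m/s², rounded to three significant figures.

ω = 2π·26.8 = 168.3 rad/s
x(θ) = r cosθ + √(L² − r² sin²θ); with ω constant, a = ω²·d²x/dθ².
d²x/dθ² = −r cosθ − r²(cos2θ)/√u − r⁴ sin²2θ/(4u^{3/2}),  u = L² − r² sin²θ = 0.0805863 m².
Substituting r = 0.0703 m, L = 0.2915 m, θ = 109.6°: d²x/dθ² = +0.036967 m.
a = ω²·d²x/dθ² = (168.3)²·(+0.036967) = +1047.4 m/s²;  |a| = 1047.4 m/s².

1050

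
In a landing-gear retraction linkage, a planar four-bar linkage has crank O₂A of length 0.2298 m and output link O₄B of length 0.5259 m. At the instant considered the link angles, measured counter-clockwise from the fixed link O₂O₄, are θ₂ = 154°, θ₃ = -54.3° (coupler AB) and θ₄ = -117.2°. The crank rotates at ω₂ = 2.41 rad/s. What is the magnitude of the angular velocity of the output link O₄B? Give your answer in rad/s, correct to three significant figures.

ω₂ = 2.41 rad/s
Differentiating the loop-closure r₂e^{iθ₂}+r₃e^{iθ₃}=r₁+r₄e^{iθ₄} gives r₂ω₂e^{iθ₂}+r₃ω₃e^{iθ₃}=r₄ω₄e^{iθ₄}.
Eliminating the other unknown: ω₄ = r₂ω₂ sin(θ₂−θ₃) / [r₄ sin(θ₄−θ₃)].
Numerator sine = -0.47409; denominator sine = -0.89021.
Result = 0.2298·2.41·(-0.47409) / (0.5259·(-0.89021)) = +0.56083 rad/s; magnitude 0.56083 rad/s.

0.561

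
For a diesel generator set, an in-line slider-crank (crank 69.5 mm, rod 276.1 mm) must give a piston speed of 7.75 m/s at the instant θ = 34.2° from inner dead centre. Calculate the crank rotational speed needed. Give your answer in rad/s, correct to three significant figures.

164

For an in-line slider-crank, |v_piston| = rω|sinθ|·[1 + r cosθ/√(L² − r² sin²θ)].
With r = 0.0695 m, L = 0.2761 m, θ = 34.2°: the bracketed kinematic factor |dx/dθ| = 0.04728 m.
ω = v/|dx/dθ| = 7.75/0.04728 = 163.92 rad/s.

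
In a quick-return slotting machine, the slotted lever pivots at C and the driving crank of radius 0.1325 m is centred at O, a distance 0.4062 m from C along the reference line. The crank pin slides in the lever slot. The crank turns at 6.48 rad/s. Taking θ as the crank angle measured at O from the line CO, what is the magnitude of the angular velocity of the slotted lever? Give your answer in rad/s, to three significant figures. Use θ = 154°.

2.33

ω = 6.48 rad/s
Crank pin A relative to C: A = (d + r cosθ, r sinθ); lever angle φ = atan2(r sinθ, d + r cosθ).
Differentiating tanφ: φ̇ = rω(d cosθ + r)/(d² + r² + 2dr cosθ).
d² + r² + 2dr cosθ = |CA|² = 0.0858058 m²;  d cosθ + r = -0.23259 m.
|ω_lever| = |0.1325·6.48·-0.23259| / 0.0858058 = 2.3274 rad/s.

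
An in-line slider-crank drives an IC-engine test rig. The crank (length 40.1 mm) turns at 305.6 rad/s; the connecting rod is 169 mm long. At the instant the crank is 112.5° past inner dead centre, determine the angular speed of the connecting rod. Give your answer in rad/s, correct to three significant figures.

28.4

ω = 305.6 rad/s
The rod makes angle φ with the slider axis where L sinφ = r sinθ; differentiating, L cosφ·φ̇ = r ω cosθ.
L cosφ = √(L² − r² sin²θ) = 0.16489 m.
|ω_rod| = r ω |cosθ| / √(L² − r² sin²θ) = 0.0401·305.6·0.38268/0.16489 = 28.441 rad/s.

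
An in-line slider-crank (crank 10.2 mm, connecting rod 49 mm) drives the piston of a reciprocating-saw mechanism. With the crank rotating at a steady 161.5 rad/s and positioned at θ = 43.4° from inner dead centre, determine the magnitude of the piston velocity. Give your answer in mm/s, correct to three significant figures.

1300

ω = 161.5 rad/s
For an in-line slider-crank, x = r cosθ + √(L² − r² sin²θ), so v = −rω sinθ·[1 + r cosθ/√(L² − r² sin²θ)].
With r = 0.0102 m, L = 0.049 m, θ = 43.4°: √(L² − r² sin²θ) = 0.048496 m.
v = −0.0102·161.5·0.68709·[1 + 0.0102·0.72657/0.048496] = -1.3048 m/s.
|v| = 1.3048 m/s = 1304.8 mm/s.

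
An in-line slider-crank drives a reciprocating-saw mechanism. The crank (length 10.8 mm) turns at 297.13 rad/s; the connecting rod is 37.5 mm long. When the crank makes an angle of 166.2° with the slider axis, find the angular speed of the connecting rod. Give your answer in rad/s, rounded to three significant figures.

83.3

ω = 297.1 rad/s
The rod makes angle φ with the slider axis where L sinφ = r sinθ; differentiating, L cosφ·φ̇ = r ω cosθ.
L cosφ = √(L² − r² sin²θ) = 0.037411 m.
|ω_rod| = r ω |cosθ| / √(L² − r² sin²θ) = 0.0108·297.1·0.97113/0.037411 = 83.3 rad/s.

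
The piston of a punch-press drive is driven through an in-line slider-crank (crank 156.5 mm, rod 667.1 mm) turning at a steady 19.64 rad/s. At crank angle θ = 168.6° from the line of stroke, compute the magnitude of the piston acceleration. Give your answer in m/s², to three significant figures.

46.1

ω = 19.64 rad/s
x(θ) = r cosθ + √(L² − r² sin²θ); with ω constant, a = ω²·d²x/dθ².
d²x/dθ² = −r cosθ − r²(cos2θ)/√u − r⁴ sin²2θ/(4u^{3/2}),  u = L² − r² sin²θ = 0.444066 m².
Substituting r = 0.1565 m, L = 0.6671 m, θ = 168.6°: d²x/dθ² = +0.11945 m.
a = ω²·d²x/dθ² = (19.64)²·(+0.11945) = +46.077 m/s²;  |a| = 46.077 m/s².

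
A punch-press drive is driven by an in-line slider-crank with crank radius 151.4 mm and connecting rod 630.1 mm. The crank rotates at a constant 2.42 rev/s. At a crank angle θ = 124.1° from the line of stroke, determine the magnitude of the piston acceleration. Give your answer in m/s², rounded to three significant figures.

22.7

ω = 2π·2.42 = 15.21 rad/s
x(θ) = r cosθ + √(L² − r² sin²θ); with ω constant, a = ω²·d²x/dθ².
d²x/dθ² = −r cosθ − r²(cos2θ)/√u − r⁴ sin²2θ/(4u^{3/2}),  u = L² − r² sin²θ = 0.381309 m².
Substituting r = 0.1514 m, L = 0.6301 m, θ = 124.1°: d²x/dθ² = +0.098185 m.
a = ω²·d²x/dθ² = (15.21)²·(+0.098185) = +22.701 m/s²;  |a| = 22.701 m/s².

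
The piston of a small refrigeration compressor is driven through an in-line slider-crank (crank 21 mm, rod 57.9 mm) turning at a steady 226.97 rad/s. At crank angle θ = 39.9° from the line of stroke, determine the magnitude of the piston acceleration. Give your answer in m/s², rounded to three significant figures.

ω = 227 rad/s
x(θ) = r cosθ + √(L² − r² sin²θ); with ω constant, a = ω²·d²x/dθ².
d²x/dθ² = −r cosθ − r²(cos2θ)/√u − r⁴ sin²2θ/(4u^{3/2}),  u = L² − r² sin²θ = 0.00317096 m².
Substituting r = 0.021 m, L = 0.0579 m, θ = 39.9°: d²x/dθ² = -0.017761 m.
a = ω²·d²x/dθ² = (227)²·(-0.017761) = -914.97 m/s²;  |a| = 914.97 m/s².

915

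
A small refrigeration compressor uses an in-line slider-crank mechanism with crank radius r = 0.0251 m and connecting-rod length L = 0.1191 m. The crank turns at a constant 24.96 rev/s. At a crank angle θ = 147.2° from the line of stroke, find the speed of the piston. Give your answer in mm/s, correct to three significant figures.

1750

ω = 2π·25 = 156.8 rad/s
For an in-line slider-crank, x = r cosθ + √(L² − r² sin²θ), so v = −rω sinθ·[1 + r cosθ/√(L² − r² sin²θ)].
With r = 0.0251 m, L = 0.1191 m, θ = 147.2°: √(L² − r² sin²θ) = 0.11832 m.
v = −0.0251·156.8·0.54171·[1 + 0.0251·-0.84057/0.11832] = -1.7521 m/s.
|v| = 1.7521 m/s = 1752.1 mm/s.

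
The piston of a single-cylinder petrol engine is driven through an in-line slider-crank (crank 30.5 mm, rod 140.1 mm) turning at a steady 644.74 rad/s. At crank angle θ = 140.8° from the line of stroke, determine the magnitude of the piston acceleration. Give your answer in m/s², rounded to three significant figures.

9230

ω = 644.7 rad/s
x(θ) = r cosθ + √(L² − r² sin²θ); with ω constant, a = ω²·d²x/dθ².
d²x/dθ² = −r cosθ − r²(cos2θ)/√u − r⁴ sin²2θ/(4u^{3/2}),  u = L² − r² sin²θ = 0.0192564 m².
Substituting r = 0.0305 m, L = 0.1401 m, θ = 140.8°: d²x/dθ² = +0.02221 m.
a = ω²·d²x/dθ² = (644.7)²·(+0.02221) = +9232.5 m/s²;  |a| = 9232.5 m/s².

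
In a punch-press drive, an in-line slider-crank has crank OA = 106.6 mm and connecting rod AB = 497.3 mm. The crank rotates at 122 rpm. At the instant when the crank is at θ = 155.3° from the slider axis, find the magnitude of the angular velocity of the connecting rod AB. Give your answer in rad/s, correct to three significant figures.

2.50

ω = 12.78 rad/s (converted from 122 rpm).
The rod makes angle φ with the slider axis where L sinφ = r sinθ; differentiating, L cosφ·φ̇ = r ω cosθ.
L cosφ = √(L² − r² sin²θ) = 0.4953 m.
|ω_rod| = r ω |cosθ| / √(L² − r² sin²θ) = 0.1066·12.78·0.90851/0.4953 = 2.4981 rad/s.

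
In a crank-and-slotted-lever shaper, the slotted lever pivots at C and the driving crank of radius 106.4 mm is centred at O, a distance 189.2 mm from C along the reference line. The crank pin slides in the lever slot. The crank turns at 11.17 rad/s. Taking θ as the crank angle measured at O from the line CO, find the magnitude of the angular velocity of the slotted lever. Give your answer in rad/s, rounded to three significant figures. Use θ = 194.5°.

11.2

ω = 11.17 rad/s
Crank pin A relative to C: A = (d + r cosθ, r sinθ); lever angle φ = atan2(r sinθ, d + r cosθ).
Differentiating tanφ: φ̇ = rω(d cosθ + r)/(d² + r² + 2dr cosθ).
d² + r² + 2dr cosθ = |CA|² = 0.00813827 m²;  d cosθ + r = -0.076774 m.
|ω_lever| = |0.1064·11.17·-0.076774| / 0.00813827 = 11.212 rad/s.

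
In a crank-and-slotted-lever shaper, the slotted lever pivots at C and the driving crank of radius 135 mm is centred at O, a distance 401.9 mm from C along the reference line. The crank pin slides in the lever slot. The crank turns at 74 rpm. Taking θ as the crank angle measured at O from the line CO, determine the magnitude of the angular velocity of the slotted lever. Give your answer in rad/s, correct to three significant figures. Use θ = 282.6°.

ω = 7.749 rad/s (from 74 rpm).
Crank pin A relative to C: A = (d + r cosθ, r sinθ); lever angle φ = atan2(r sinθ, d + r cosθ).
Differentiating tanφ: φ̇ = rω(d cosθ + r)/(d² + r² + 2dr cosθ).
d² + r² + 2dr cosθ = |CA|² = 0.20342 m²;  d cosθ + r = +0.22267 m.
|ω_lever| = |0.135·7.749·+0.22267| / 0.20342 = 1.1452 rad/s.

1.15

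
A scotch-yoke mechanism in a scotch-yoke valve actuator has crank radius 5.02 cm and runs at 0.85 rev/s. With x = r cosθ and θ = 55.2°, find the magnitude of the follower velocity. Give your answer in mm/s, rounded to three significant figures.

ω = 5.341 rad/s (from 0.85 rev/s).
x = r cosθ ⇒ ẋ = −rω sinθ.
|v| = rω|sinθ| = 0.0502·5.341·|sin 55.2°| = 0.22015 m/s = 220.15 mm/s.

220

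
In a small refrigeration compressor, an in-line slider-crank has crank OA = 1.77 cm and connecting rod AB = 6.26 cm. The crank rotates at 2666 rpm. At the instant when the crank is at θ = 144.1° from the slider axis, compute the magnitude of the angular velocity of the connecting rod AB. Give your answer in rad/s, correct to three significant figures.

64.8

ω = 279.2 rad/s (converted from 2666 rpm).
The rod makes angle φ with the slider axis where L sinφ = r sinθ; differentiating, L cosφ·φ̇ = r ω cosθ.
L cosφ = √(L² − r² sin²θ) = 0.061734 m.
|ω_rod| = r ω |cosθ| / √(L² − r² sin²θ) = 0.0177·279.2·0.81004/0.061734 = 64.841 rad/s.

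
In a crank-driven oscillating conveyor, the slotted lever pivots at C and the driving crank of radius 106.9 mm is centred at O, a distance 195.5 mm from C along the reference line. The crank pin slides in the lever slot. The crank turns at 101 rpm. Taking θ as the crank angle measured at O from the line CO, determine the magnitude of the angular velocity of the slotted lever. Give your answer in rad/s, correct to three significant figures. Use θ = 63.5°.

ω = 10.58 rad/s (from 101 rpm).
Crank pin A relative to C: A = (d + r cosθ, r sinθ); lever angle φ = atan2(r sinθ, d + r cosθ).
Differentiating tanφ: φ̇ = rω(d cosθ + r)/(d² + r² + 2dr cosθ).
d² + r² + 2dr cosθ = |CA|² = 0.068298 m²;  d cosθ + r = +0.19413 m.
|ω_lever| = |0.1069·10.58·+0.19413| / 0.068298 = 3.2138 rad/s.

3.21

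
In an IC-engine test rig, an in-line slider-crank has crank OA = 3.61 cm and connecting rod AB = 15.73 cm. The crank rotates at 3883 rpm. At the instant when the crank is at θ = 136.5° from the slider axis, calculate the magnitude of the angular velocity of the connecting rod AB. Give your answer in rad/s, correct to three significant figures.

68.6

ω = 406.6 rad/s (converted from 3883 rpm).
The rod makes angle φ with the slider axis where L sinφ = r sinθ; differentiating, L cosφ·φ̇ = r ω cosθ.
L cosφ = √(L² − r² sin²θ) = 0.15532 m.
|ω_rod| = r ω |cosθ| / √(L² − r² sin²θ) = 0.0361·406.6·0.72537/0.15532 = 68.553 rad/s.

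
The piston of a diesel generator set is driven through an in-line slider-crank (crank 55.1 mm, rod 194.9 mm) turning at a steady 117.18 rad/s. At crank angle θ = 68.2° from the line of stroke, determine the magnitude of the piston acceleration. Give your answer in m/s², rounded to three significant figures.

123

ω = 117.2 rad/s
x(θ) = r cosθ + √(L² − r² sin²θ); with ω constant, a = ω²·d²x/dθ².
d²x/dθ² = −r cosθ − r²(cos2θ)/√u − r⁴ sin²2θ/(4u^{3/2}),  u = L² − r² sin²θ = 0.0353687 m².
Substituting r = 0.0551 m, L = 0.1949 m, θ = 68.2°: d²x/dθ² = -0.0089366 m.
a = ω²·d²x/dθ² = (117.2)²·(-0.0089366) = -122.71 m/s²;  |a| = 122.71 m/s².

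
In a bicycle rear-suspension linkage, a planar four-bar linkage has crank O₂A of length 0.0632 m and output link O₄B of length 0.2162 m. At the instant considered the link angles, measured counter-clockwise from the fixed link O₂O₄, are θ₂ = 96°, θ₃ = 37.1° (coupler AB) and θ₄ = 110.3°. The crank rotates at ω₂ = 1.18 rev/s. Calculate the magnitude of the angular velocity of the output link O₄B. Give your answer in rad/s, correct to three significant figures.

1.94

ω₂ = 7.414 rad/s (from 1.18 rev/s).
Differentiating the loop-closure r₂e^{iθ₂}+r₃e^{iθ₃}=r₁+r₄e^{iθ₄} gives r₂ω₂e^{iθ₂}+r₃ω₃e^{iθ₃}=r₄ω₄e^{iθ₄}.
Eliminating the other unknown: ω₄ = r₂ω₂ sin(θ₂−θ₃) / [r₄ sin(θ₄−θ₃)].
Numerator sine = +0.85627; denominator sine = +0.95732.
Result = 0.0632·7.414·(+0.85627) / (0.2162·(+0.95732)) = +1.9385 rad/s; magnitude 1.9385 rad/s.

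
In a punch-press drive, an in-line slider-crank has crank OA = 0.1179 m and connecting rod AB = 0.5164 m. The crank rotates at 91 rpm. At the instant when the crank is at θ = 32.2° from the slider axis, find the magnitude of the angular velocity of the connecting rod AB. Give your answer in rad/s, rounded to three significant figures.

1.85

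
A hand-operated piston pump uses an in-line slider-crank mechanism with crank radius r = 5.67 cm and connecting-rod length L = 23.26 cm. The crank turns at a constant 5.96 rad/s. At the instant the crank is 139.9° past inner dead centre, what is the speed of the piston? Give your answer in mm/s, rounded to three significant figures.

ω = 5.96 rad/s
For an in-line slider-crank, x = r cosθ + √(L² − r² sin²θ), so v = −rω sinθ·[1 + r cosθ/√(L² − r² sin²θ)].
With r = 0.0567 m, L = 0.2326 m, θ = 139.9°: √(L² − r² sin²θ) = 0.22971 m.
v = −0.0567·5.96·0.64412·[1 + 0.0567·-0.76492/0.22971] = -0.17657 m/s.
|v| = 0.17657 m/s = 176.57 mm/s.

177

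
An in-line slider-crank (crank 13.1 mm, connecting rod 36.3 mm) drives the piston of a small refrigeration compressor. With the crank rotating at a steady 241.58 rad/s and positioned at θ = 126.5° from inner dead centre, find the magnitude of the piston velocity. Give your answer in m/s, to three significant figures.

1.97

ω = 241.6 rad/s
For an in-line slider-crank, x = r cosθ + √(L² − r² sin²θ), so v = −rω sinθ·[1 + r cosθ/√(L² − r² sin²θ)].
With r = 0.0131 m, L = 0.0363 m, θ = 126.5°: √(L² − r² sin²θ) = 0.034739 m.
v = −0.0131·241.6·0.80386·[1 + 0.0131·-0.59482/0.034739] = -1.9733 m/s.
|v| = 1.9733 m/s.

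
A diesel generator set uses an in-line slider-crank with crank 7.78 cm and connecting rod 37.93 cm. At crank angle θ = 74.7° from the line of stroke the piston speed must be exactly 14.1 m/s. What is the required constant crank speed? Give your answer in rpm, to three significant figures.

1700

For an in-line slider-crank, |v_piston| = rω|sinθ|·[1 + r cosθ/√(L² − r² sin²θ)].
With r = 0.0778 m, L = 0.3793 m, θ = 74.7°: the bracketed kinematic factor |dx/dθ| = 0.079186 m.
ω = v/|dx/dθ| = 14.1/0.079186 = 178.06 rad/s.
N = 60ω/(2π) = 1700.4 rpm.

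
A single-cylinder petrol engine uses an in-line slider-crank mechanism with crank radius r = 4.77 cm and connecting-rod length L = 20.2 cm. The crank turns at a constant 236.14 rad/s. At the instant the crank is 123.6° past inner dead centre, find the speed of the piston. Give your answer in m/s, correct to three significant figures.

8.13

ω = 236.1 rad/s
For an in-line slider-crank, x = r cosθ + √(L² − r² sin²θ), so v = −rω sinθ·[1 + r cosθ/√(L² − r² sin²θ)].
With r = 0.0477 m, L = 0.202 m, θ = 123.6°: √(L² − r² sin²θ) = 0.19805 m.
v = −0.0477·236.1·0.83292·[1 + 0.0477·-0.55339/0.19805] = -8.1315 m/s.
|v| = 8.1315 m/s.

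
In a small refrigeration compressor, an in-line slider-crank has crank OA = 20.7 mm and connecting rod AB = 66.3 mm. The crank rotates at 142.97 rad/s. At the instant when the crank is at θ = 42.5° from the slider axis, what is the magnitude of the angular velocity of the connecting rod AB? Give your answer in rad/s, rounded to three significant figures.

33.7

ω = 143 rad/s
The rod makes angle φ with the slider axis where L sinφ = r sinθ; differentiating, L cosφ·φ̇ = r ω cosθ.
L cosφ = √(L² − r² sin²θ) = 0.064808 m.
|ω_rod| = r ω |cosθ| / √(L² − r² sin²θ) = 0.0207·143·0.73728/0.064808 = 33.668 rad/s.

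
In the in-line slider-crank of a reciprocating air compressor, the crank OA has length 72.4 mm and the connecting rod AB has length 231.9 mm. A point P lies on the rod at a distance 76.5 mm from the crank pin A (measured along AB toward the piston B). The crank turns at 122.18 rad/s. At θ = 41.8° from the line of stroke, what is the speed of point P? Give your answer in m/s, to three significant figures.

ω = 122.2 rad/s.  Crank-pin speed |V_A| = rω = 8.8458 m/s, perpendicular to OA.
Rod angle: sinφ = −(r/L) sinθ ⇒ φ = -12.011°; ω_rod = −rω cosθ/√(L²−r²sin²θ) = -29.073 rad/s.
V_P = V_A + ω_rod × AP, with AP = 0.0765 m along the rod.
Components: V_Px = −rω sinθ − a·ω_rod·sinφ = -6.3588 m/s;  V_Py = rω cosθ + a·ω_rod·cosφ = +4.419 m/s.
|V_P| = √(V_Px² + V_Py²) = 7.7435 m/s.

7.74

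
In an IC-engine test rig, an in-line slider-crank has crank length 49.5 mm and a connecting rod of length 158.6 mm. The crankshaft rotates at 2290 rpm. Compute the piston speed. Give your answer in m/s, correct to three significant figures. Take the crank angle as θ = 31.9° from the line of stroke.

ω = 2π·2290/60 = 239.8 rad/s
For an in-line slider-crank, x = r cosθ + √(L² − r² sin²θ), so v = −rω sinθ·[1 + r cosθ/√(L² − r² sin²θ)].
With r = 0.0495 m, L = 0.1586 m, θ = 31.9°: √(L² − r² sin²θ) = 0.15643 m.
v = −0.0495·239.8·0.52844·[1 + 0.0495·0.84897/0.15643] = -7.958 m/s.
|v| = 7.958 m/s.

7.96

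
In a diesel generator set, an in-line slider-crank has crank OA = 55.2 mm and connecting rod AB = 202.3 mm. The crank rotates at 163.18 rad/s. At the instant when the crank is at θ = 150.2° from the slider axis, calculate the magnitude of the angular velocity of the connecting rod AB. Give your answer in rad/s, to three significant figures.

39.0

ω = 163.2 rad/s
The rod makes angle φ with the slider axis where L sinφ = r sinθ; differentiating, L cosφ·φ̇ = r ω cosθ.
L cosφ = √(L² − r² sin²θ) = 0.20043 m.
|ω_rod| = r ω |cosθ| / √(L² − r² sin²θ) = 0.0552·163.2·0.86777/0.20043 = 38.998 rad/s.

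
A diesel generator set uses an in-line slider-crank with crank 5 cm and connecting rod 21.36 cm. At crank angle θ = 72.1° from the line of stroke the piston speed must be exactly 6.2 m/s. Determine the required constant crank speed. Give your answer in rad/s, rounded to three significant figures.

For an in-line slider-crank, |v_piston| = rω|sinθ|·[1 + r cosθ/√(L² − r² sin²θ)].
With r = 0.05 m, L = 0.2136 m, θ = 72.1°: the bracketed kinematic factor |dx/dθ| = 0.051091 m.
ω = v/|dx/dθ| = 6.2/0.051091 = 121.35 rad/s.

121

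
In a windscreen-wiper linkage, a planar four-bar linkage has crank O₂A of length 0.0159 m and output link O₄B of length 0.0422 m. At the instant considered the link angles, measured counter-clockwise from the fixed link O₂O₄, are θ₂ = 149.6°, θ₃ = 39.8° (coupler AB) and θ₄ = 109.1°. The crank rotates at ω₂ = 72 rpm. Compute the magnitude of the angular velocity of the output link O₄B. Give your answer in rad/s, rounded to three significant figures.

2.86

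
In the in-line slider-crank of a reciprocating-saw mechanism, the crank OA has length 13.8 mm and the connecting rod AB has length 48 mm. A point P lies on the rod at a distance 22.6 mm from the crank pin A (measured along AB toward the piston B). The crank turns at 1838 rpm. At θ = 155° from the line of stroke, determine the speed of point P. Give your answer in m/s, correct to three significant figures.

1.61

ω = 192.5 rad/s.  Crank-pin speed |V_A| = rω = 2.6562 m/s, perpendicular to OA.
Rod angle: sinφ = −(r/L) sinθ ⇒ φ = -6.979°; ω_rod = −rω cosθ/√(L²−r²sin²θ) = +50.526 rad/s.
V_P = V_A + ω_rod × AP, with AP = 0.0226 m along the rod.
Components: V_Px = −rω sinθ − a·ω_rod·sinφ = -0.9838 m/s;  V_Py = rω cosθ + a·ω_rod·cosφ = -1.2739 m/s.
|V_P| = √(V_Px² + V_Py²) = 1.6095 m/s.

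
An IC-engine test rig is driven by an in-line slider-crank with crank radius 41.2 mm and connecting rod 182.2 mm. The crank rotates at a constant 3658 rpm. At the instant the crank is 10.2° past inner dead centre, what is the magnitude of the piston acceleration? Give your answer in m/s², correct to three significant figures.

ω = 2π·3658/60 = 383.1 rad/s
x(θ) = r cosθ + √(L² − r² sin²θ); with ω constant, a = ω²·d²x/dθ².
d²x/dθ² = −r cosθ − r²(cos2θ)/√u − r⁴ sin²2θ/(4u^{3/2}),  u = L² − r² sin²θ = 0.0331436 m².
Substituting r = 0.0412 m, L = 0.1822 m, θ = 10.2°: d²x/dθ² = -0.049302 m.
a = ω²·d²x/dθ² = (383.1)²·(-0.049302) = -7234.6 m/s²;  |a| = 7234.6 m/s².

7230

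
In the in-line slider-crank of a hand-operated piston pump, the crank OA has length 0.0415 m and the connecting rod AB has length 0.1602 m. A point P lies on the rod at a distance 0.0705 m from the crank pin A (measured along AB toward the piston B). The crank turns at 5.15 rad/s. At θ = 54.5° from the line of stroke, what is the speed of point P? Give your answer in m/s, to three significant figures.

0.198

ω = 5.15 rad/s.  Crank-pin speed |V_A| = rω = 0.21373 m/s, perpendicular to OA.
Rod angle: sinφ = −(r/L) sinθ ⇒ φ = -12.175°; ω_rod = −rω cosθ/√(L²−r²sin²θ) = -0.79255 rad/s.
V_P = V_A + ω_rod × AP, with AP = 0.0705 m along the rod.
Components: V_Px = −rω sinθ − a·ω_rod·sinφ = -0.18578 m/s;  V_Py = rω cosθ + a·ω_rod·cosφ = +0.069493 m/s.
|V_P| = √(V_Px² + V_Py²) = 0.19835 m/s.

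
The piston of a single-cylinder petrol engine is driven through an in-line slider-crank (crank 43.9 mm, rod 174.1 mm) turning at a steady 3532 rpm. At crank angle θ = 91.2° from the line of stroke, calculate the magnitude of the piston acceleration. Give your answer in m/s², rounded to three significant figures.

ω = 2π·3532/60 = 369.9 rad/s
x(θ) = r cosθ + √(L² − r² sin²θ); with ω constant, a = ω²·d²x/dθ².
d²x/dθ² = −r cosθ − r²(cos2θ)/√u − r⁴ sin²2θ/(4u^{3/2}),  u = L² − r² sin²θ = 0.0283844 m².
Substituting r = 0.0439 m, L = 0.1741 m, θ = 91.2°: d²x/dθ² = +0.012348 m.
a = ω²·d²x/dθ² = (369.9)²·(+0.012348) = +1689.3 m/s²;  |a| = 1689.3 m/s².

1690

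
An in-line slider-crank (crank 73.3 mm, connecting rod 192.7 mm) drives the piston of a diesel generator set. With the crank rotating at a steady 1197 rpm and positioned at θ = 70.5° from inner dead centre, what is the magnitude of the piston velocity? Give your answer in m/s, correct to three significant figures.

ω = 2π·1197/60 = 125.3 rad/s
For an in-line slider-crank, x = r cosθ + √(L² − r² sin²θ), so v = −rω sinθ·[1 + r cosθ/√(L² − r² sin²θ)].
With r = 0.0733 m, L = 0.1927 m, θ = 70.5°: √(L² − r² sin²θ) = 0.17989 m.
v = −0.0733·125.3·0.94264·[1 + 0.0733·0.33381/0.17989] = -9.8392 m/s.
|v| = 9.8392 m/s.

9.84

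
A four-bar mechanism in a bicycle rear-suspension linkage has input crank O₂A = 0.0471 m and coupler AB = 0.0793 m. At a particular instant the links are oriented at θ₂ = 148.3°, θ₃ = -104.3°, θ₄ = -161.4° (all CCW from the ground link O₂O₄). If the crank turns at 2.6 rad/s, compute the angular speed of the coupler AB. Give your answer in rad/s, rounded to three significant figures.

1.42

ω₂ = 2.6 rad/s
Differentiating the loop-closure r₂e^{iθ₂}+r₃e^{iθ₃}=r₁+r₄e^{iθ₄} gives r₂ω₂e^{iθ₂}+r₃ω₃e^{iθ₃}=r₄ω₄e^{iθ₄}.
Eliminating the other unknown: ω₃ = r₂ω₂ sin(θ₄−θ₂) / [r₃ sin(θ₃−θ₄)].
Numerator sine = +0.76940; denominator sine = +0.83962.
Result = 0.0471·2.6·(+0.76940) / (0.0793·(+0.83962)) = +1.4151 rad/s; magnitude 1.4151 rad/s.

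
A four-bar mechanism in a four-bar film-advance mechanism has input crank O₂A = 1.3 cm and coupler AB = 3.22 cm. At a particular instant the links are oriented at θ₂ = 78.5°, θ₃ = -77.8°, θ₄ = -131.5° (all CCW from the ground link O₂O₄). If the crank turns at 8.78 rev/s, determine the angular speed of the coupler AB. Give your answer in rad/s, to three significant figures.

13.8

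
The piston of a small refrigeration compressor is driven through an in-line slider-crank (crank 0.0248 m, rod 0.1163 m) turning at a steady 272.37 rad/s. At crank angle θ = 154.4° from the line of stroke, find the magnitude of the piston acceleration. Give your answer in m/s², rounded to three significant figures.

1410

ω = 272.4 rad/s
x(θ) = r cosθ + √(L² − r² sin²θ); with ω constant, a = ω²·d²x/dθ².
d²x/dθ² = −r cosθ − r²(cos2θ)/√u − r⁴ sin²2θ/(4u^{3/2}),  u = L² − r² sin²θ = 0.0134109 m².
Substituting r = 0.0248 m, L = 0.1163 m, θ = 154.4°: d²x/dθ² = +0.019001 m.
a = ω²·d²x/dθ² = (272.4)²·(+0.019001) = +1409.6 m/s²;  |a| = 1409.6 m/s².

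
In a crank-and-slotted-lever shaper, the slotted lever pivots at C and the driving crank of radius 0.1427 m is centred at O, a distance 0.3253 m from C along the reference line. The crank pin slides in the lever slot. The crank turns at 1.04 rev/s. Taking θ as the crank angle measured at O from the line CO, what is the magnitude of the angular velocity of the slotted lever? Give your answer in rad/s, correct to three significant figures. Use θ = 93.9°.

0.938

ω = 6.535 rad/s (from 1.04 rev/s).
Crank pin A relative to C: A = (d + r cosθ, r sinθ); lever angle φ = atan2(r sinθ, d + r cosθ).
Differentiating tanφ: φ̇ = rω(d cosθ + r)/(d² + r² + 2dr cosθ).
d² + r² + 2dr cosθ = |CA|² = 0.119869 m²;  d cosθ + r = +0.12057 m.
|ω_lever| = |0.1427·6.535·+0.12057| / 0.119869 = 0.93797 rad/s.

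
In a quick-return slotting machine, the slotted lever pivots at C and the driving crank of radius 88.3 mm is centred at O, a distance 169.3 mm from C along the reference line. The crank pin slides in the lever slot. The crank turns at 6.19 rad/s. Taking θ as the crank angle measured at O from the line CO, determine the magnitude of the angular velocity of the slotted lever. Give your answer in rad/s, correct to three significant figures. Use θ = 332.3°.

2.07

ω = 6.19 rad/s
Crank pin A relative to C: A = (d + r cosθ, r sinθ); lever angle φ = atan2(r sinθ, d + r cosθ).
Differentiating tanφ: φ̇ = rω(d cosθ + r)/(d² + r² + 2dr cosθ).
d² + r² + 2dr cosθ = |CA|² = 0.0629312 m²;  d cosθ + r = +0.2382 m.
|ω_lever| = |0.0883·6.19·+0.2382| / 0.0629312 = 2.0688 rad/s.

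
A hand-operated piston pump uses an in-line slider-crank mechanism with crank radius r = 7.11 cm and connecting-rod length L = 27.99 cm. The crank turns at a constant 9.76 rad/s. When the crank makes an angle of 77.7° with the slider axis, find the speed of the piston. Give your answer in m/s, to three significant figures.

0.716

ω = 9.76 rad/s
For an in-line slider-crank, x = r cosθ + √(L² − r² sin²θ), so v = −rω sinθ·[1 + r cosθ/√(L² − r² sin²θ)].
With r = 0.0711 m, L = 0.2799 m, θ = 77.7°: √(L² − r² sin²θ) = 0.27114 m.
v = −0.0711·9.76·0.97705·[1 + 0.0711·0.21303/0.27114] = -0.71588 m/s.
|v| = 0.71588 m/s.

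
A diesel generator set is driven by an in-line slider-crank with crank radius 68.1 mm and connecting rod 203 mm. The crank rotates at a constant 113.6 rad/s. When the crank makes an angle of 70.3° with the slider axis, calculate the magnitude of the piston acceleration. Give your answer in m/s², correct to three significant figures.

60.1

ω = 113.6 rad/s
x(θ) = r cosθ + √(L² − r² sin²θ); with ω constant, a = ω²·d²x/dθ².
d²x/dθ² = −r cosθ − r²(cos2θ)/√u − r⁴ sin²2θ/(4u^{3/2}),  u = L² − r² sin²θ = 0.0370984 m².
Substituting r = 0.0681 m, L = 0.203 m, θ = 70.3°: d²x/dθ² = -0.0046536 m.
a = ω²·d²x/dθ² = (113.6)²·(-0.0046536) = -60.055 m/s²;  |a| = 60.055 m/s².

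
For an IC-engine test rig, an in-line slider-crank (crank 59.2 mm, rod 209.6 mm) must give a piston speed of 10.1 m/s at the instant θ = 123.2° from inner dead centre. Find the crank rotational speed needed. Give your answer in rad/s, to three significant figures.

242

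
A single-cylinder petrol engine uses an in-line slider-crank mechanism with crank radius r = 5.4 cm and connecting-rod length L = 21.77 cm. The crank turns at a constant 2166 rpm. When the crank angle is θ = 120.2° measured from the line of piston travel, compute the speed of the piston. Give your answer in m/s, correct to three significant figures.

9.23

ω = 2π·2166/60 = 226.8 rad/s
For an in-line slider-crank, x = r cosθ + √(L² − r² sin²θ), so v = −rω sinθ·[1 + r cosθ/√(L² − r² sin²θ)].
With r = 0.054 m, L = 0.2177 m, θ = 120.2°: √(L² − r² sin²θ) = 0.21264 m.
v = −0.054·226.8·0.86427·[1 + 0.054·-0.50302/0.21264] = -9.2337 m/s.
|v| = 9.2337 m/s.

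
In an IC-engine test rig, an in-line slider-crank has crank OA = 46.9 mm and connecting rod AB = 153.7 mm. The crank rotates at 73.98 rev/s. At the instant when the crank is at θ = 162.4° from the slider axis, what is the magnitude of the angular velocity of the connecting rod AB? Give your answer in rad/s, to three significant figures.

ω = 464.8 rad/s (converted from 73.98 rev/s).
The rod makes angle φ with the slider axis where L sinφ = r sinθ; differentiating, L cosφ·φ̇ = r ω cosθ.
L cosφ = √(L² − r² sin²θ) = 0.15304 m.
|ω_rod| = r ω |cosθ| / √(L² − r² sin²θ) = 0.0469·464.8·0.95319/0.15304 = 135.78 rad/s.

136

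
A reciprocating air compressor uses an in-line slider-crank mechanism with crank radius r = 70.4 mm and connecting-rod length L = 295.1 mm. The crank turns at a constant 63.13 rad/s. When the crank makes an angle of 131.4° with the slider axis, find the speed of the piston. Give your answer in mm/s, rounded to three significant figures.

2800

ω = 63.13 rad/s
For an in-line slider-crank, x = r cosθ + √(L² − r² sin²θ), so v = −rω sinθ·[1 + r cosθ/√(L² − r² sin²θ)].
With r = 0.0704 m, L = 0.2951 m, θ = 131.4°: √(L² − r² sin²θ) = 0.29034 m.
v = −0.0704·63.13·0.75011·[1 + 0.0704·-0.66131/0.29034] = -2.7992 m/s.
|v| = 2.7992 m/s = 2799.2 mm/s.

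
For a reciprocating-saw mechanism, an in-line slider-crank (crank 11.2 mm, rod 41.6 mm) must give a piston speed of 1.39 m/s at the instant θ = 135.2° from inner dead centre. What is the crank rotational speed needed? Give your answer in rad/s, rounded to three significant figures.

219

For an in-line slider-crank, |v_piston| = rω|sinθ|·[1 + r cosθ/√(L² − r² sin²θ)].
With r = 0.0112 m, L = 0.0416 m, θ = 135.2°: the bracketed kinematic factor |dx/dθ| = 0.0063564 m.
ω = v/|dx/dθ| = 1.39/0.0063564 = 218.68 rad/s.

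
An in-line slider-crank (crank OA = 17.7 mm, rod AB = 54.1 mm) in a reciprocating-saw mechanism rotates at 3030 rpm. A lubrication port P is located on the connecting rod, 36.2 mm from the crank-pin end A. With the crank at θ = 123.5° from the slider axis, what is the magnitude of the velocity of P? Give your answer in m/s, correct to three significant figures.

ω = 317.3 rad/s.  Crank-pin speed |V_A| = rω = 5.6162 m/s, perpendicular to OA.
Rod angle: sinφ = −(r/L) sinθ ⇒ φ = -15.832°; ω_rod = −rω cosθ/√(L²−r²sin²θ) = +59.557 rad/s.
V_P = V_A + ω_rod × AP, with AP = 0.0362 m along the rod.
Components: V_Px = −rω sinθ − a·ω_rod·sinφ = -4.0951 m/s;  V_Py = rω cosθ + a·ω_rod·cosφ = -1.0256 m/s.
|V_P| = √(V_Px² + V_Py²) = 4.2216 m/s.

4.22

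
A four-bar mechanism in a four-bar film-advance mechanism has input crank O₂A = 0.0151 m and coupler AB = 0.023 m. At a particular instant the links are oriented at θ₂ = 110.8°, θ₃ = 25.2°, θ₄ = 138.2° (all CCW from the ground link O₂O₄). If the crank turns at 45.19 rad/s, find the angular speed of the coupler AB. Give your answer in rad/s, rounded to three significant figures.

14.8

ω₂ = 45.19 rad/s
Differentiating the loop-closure r₂e^{iθ₂}+r₃e^{iθ₃}=r₁+r₄e^{iθ₄} gives r₂ω₂e^{iθ₂}+r₃ω₃e^{iθ₃}=r₄ω₄e^{iθ₄}.
Eliminating the other unknown: ω₃ = r₂ω₂ sin(θ₄−θ₂) / [r₃ sin(θ₃−θ₄)].
Numerator sine = +0.46020; denominator sine = -0.92050.
Result = 0.0151·45.19·(+0.46020) / (0.023·(-0.92050)) = -14.832 rad/s; magnitude 14.832 rad/s.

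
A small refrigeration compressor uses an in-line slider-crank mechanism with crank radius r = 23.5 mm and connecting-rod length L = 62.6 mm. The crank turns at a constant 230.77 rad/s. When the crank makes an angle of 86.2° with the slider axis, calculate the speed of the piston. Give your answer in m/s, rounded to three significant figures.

ω = 230.8 rad/s
For an in-line slider-crank, x = r cosθ + √(L² − r² sin²θ), so v = −rω sinθ·[1 + r cosθ/√(L² − r² sin²θ)].
With r = 0.0235 m, L = 0.0626 m, θ = 86.2°: √(L² − r² sin²θ) = 0.058043 m.
v = −0.0235·230.8·0.99780·[1 + 0.0235·0.06627/0.058043] = -5.5564 m/s.
|v| = 5.5564 m/s.

5.56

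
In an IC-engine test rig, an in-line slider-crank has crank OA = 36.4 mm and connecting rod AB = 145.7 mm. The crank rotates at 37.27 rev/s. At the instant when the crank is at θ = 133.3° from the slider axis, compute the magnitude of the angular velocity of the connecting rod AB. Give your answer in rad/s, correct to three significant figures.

ω = 234.2 rad/s (converted from 37.27 rev/s).
The rod makes angle φ with the slider axis where L sinφ = r sinθ; differentiating, L cosφ·φ̇ = r ω cosθ.
L cosφ = √(L² − r² sin²θ) = 0.14327 m.
|ω_rod| = r ω |cosθ| / √(L² − r² sin²θ) = 0.0364·234.2·0.68582/0.14327 = 40.803 rad/s.

40.8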